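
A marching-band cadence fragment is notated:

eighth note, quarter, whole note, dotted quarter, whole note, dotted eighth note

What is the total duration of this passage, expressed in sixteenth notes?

47

In sixteenth notes: eighth note = 2; quarter = 4; whole note = 16; dotted quarter = 6; whole note = 16; dotted eighth note = 3.
Altogether 2 + 4 + 16 + 6 + 16 + 3 = 47 sixteenth notes.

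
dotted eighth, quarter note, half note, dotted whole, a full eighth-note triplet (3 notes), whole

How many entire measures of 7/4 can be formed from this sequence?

2

One bar of 7/4 = 28 sixteenth notes.
Convert each value to sixteenth notes: dotted eighth = 3; quarter note = 4; half note = 8; dotted whole = 24; a full eighth-note triplet (3 notes) (three triplet eighths span one quarter) = 4; whole = 16.
Altogether 3 + 4 + 8 + 24 + 4 + 16 = 59.
59 ÷ 28 = 2 complete bars with 3 left over.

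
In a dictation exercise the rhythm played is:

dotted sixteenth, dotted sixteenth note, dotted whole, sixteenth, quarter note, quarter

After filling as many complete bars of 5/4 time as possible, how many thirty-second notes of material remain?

32

One bar of 5/4 = 40 thirty-second notes.
Working in thirty-second notes: dotted sixteenth = 3; dotted sixteenth note = 3; dotted whole = 48; sixteenth = 2; quarter note = 8; quarter = 8.
Sum: 3 + 3 + 48 + 2 + 8 + 8 = 72.
72 ÷ 40 = 1 complete bar with 32 thirty-second notes remaining.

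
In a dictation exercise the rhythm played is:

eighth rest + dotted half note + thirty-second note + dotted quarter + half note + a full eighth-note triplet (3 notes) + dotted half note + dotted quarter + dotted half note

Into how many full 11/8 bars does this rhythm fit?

2

One bar of 11/8 = 44 thirty-second notes.
Each duration in thirty-second notes: eighth rest = 4; dotted half note = 24; thirty-second note = 1; dotted quarter = 12; half note = 16; a full eighth-note triplet (3 notes) (three triplet eighths span one quarter) = 8; dotted half note = 24; dotted quarter = 12; dotted half note = 24.
Adding: 4 + 24 + 1 + 12 + 16 + 8 + 24 + 12 + 24 = 125.
125 ÷ 44 = 2 complete bars with 37 left over.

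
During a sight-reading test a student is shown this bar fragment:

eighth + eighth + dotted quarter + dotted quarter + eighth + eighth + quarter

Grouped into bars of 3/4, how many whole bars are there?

2

One bar of 3/4 = 6 eighth notes.
Convert each value to eighth notes: eighth = 1; eighth = 1; dotted quarter = 3; dotted quarter = 3; eighth = 1; eighth = 1; quarter = 2.
Adding: 1 + 1 + 3 + 3 + 1 + 1 + 2 = 12.
12 ÷ 6 = 2 complete bars with 0 left over.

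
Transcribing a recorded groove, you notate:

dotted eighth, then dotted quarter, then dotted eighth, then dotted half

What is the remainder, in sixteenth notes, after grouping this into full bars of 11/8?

2

One bar of 11/8 = 22 sixteenth notes.
In sixteenth notes: dotted eighth = 3; dotted quarter = 6; dotted eighth = 3; dotted half = 12.
Altogether 3 + 6 + 3 + 12 = 24.
24 ÷ 22 = 1 complete bar with 2 sixteenth notes remaining.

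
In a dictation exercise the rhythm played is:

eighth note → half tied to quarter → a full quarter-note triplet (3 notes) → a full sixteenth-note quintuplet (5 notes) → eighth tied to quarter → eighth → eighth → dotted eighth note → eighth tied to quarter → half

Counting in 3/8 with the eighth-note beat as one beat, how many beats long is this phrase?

26.5

One eighth-note beat = 2 sixteenth notes.
Working in sixteenth notes: eighth note = 2; half tied to quarter (half + quarter) = 12; a full quarter-note triplet (3 notes) (three triplet quarters span one half) = 8; a full sixteenth-note quintuplet (5 notes) (five quintuplet sixteenths span one quarter) = 4; eighth tied to quarter (eighth + quarter) = 6; eighth = 2; eighth = 2; dotted eighth note = 3; eighth tied to quarter (eighth + quarter) = 6; half = 8.
Altogether 2 + 12 + 8 + 4 + 6 + 2 + 2 + 3 + 6 + 8 = 53.
53 ÷ 2 = 26.5 beats.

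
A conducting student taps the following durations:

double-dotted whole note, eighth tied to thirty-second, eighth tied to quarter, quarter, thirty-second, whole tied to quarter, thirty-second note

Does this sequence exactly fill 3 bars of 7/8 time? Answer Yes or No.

One bar of 7/8 = 28 thirty-second notes, so 3 bars = 84.
Each duration in thirty-second notes: double-dotted whole note = 56; eighth tied to thirty-second (eighth + thirty-second) = 5; eighth tied to quarter (eighth + quarter) = 12; quarter = 8; thirty-second = 1; whole tied to quarter (whole + quarter) = 40; thirty-second note = 1.
Sum: 56 + 5 + 12 + 8 + 1 + 40 + 1 = 123.
123 exceeds 84, so the answer is No.

No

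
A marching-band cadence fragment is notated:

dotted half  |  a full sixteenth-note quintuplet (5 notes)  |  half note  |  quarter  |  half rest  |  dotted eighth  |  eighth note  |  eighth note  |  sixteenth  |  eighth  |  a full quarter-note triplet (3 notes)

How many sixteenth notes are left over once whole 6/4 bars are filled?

6

One bar of 6/4 = 24 sixteenth notes.
In sixteenth notes: dotted half = 12; a full sixteenth-note quintuplet (5 notes) (five quintuplet sixteenths span one quarter) = 4; half note = 8; quarter = 4; half rest = 8; dotted eighth = 3; eighth note = 2; eighth note = 2; sixteenth = 1; eighth = 2; a full quarter-note triplet (3 notes) (three triplet quarters span one half) = 8.
Altogether 12 + 4 + 8 + 4 + 8 + 3 + 2 + 2 + 1 + 2 + 8 = 54.
54 ÷ 24 = 2 complete bars with 6 sixteenth notes remaining.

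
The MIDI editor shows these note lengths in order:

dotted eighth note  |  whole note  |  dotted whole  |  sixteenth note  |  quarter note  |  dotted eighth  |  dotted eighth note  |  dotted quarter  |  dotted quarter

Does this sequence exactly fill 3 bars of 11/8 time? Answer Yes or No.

One bar of 11/8 = 22 sixteenth notes, so 3 bars = 66.
Each duration in sixteenth notes: dotted eighth note = 3; whole note = 16; dotted whole = 24; sixteenth note = 1; quarter note = 4; dotted eighth = 3; dotted eighth note = 3; dotted quarter = 6; dotted quarter = 6.
Total: 3 + 16 + 24 + 1 + 4 + 3 + 3 + 6 + 6 = 66.
66 equals 66, so the answer is Yes.

Yes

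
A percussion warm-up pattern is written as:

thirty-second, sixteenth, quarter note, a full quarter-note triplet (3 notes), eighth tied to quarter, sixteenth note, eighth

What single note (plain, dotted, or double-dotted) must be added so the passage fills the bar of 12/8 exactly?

The bar of 12/8 = 48 thirty-second notes.
In thirty-second notes: thirty-second = 1; sixteenth = 2; quarter note = 8; a full quarter-note triplet (3 notes) (three triplet quarters span one half) = 16; eighth tied to quarter (eighth + quarter) = 12; sixteenth note = 2; eighth = 4.
Adding: 1 + 2 + 8 + 16 + 12 + 2 + 4 = 45.
Remaining: 48 − 45 = 3 thirty-second notes, which is a dotted sixteenth note.

dotted sixteenth note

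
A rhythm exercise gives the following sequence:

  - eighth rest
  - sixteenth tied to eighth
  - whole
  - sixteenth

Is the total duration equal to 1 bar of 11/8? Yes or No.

Yes

One bar of 11/8 = 22 sixteenth notes.
Each duration in sixteenth notes: eighth rest = 2; sixteenth tied to eighth (sixteenth + eighth) = 3; whole = 16; sixteenth = 1.
Sum: 2 + 3 + 16 + 1 = 22.
22 equals 22, so the answer is Yes.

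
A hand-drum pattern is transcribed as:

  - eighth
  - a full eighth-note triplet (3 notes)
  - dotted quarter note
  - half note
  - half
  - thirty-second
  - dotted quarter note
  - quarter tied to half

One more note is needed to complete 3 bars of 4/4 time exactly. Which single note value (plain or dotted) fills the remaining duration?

dotted sixteenth note

3 bars of 4/4 = 96 thirty-second notes.
Working in thirty-second notes: eighth = 4; a full eighth-note triplet (3 notes) (three triplet eighths span one quarter) = 8; dotted quarter note = 12; half note = 16; half = 16; thirty-second = 1; dotted quarter note = 12; quarter tied to half (quarter + half) = 24.
Altogether 4 + 8 + 12 + 16 + 16 + 1 + 12 + 24 = 93.
Remaining: 96 − 93 = 3 thirty-second notes, which is a dotted sixteenth note.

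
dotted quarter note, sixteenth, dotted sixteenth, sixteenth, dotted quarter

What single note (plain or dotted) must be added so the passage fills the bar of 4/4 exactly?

thirty-second note

The bar of 4/4 = 32 thirty-second notes.
Each duration in thirty-second notes: dotted quarter note = 12; sixteenth = 2; dotted sixteenth = 3; sixteenth = 2; dotted quarter = 12.
Sum: 12 + 2 + 3 + 2 + 12 = 31.
Remaining: 32 − 31 = 1 thirty-second note, which is a thirty-second note.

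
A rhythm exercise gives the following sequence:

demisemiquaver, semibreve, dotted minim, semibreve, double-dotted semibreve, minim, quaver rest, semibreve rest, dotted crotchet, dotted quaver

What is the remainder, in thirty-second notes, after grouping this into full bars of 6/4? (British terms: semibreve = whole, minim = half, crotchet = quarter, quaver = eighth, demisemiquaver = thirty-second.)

23

One bar of 6/4 = 48 thirty-second notes.
Each duration in thirty-second notes: demisemiquaver = 1; semibreve = 32; dotted minim = 24; semibreve = 32; double-dotted semibreve = 56; minim = 16; quaver rest = 4; semibreve rest = 32; dotted crotchet = 12; dotted quaver = 6.
Total: 1 + 32 + 24 + 32 + 56 + 16 + 4 + 32 + 12 + 6 = 215.
215 ÷ 48 = 4 complete bars with 23 thirty-second notes remaining.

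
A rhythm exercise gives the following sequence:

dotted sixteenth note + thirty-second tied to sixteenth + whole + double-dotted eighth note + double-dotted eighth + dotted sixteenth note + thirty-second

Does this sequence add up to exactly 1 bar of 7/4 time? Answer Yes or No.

One bar of 7/4 = 56 thirty-second notes.
Express everything in thirty-second notes: dotted sixteenth note = 3; thirty-second tied to sixteenth (thirty-second + sixteenth) = 3; whole = 32; double-dotted eighth note = 7; double-dotted eighth = 7; dotted sixteenth note = 3; thirty-second = 1.
Altogether 3 + 3 + 32 + 7 + 7 + 3 + 1 = 56.
56 equals 56, so the answer is Yes.

Yes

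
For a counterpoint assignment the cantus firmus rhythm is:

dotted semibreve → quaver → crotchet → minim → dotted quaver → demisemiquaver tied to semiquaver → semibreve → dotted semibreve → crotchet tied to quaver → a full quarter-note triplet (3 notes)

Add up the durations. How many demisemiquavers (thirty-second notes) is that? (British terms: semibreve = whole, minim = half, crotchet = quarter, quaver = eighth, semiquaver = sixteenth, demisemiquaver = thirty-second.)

193

In thirty-second notes: dotted semibreve = 48; quaver = 4; crotchet = 8; minim = 16; dotted quaver = 6; demisemiquaver tied to semiquaver (demisemiquaver + semiquaver) = 3; semibreve = 32; dotted semibreve = 48; crotchet tied to quaver (crotchet + quaver) = 12; a full quarter-note triplet (3 notes) (three triplet quarters span one half) = 16.
Altogether 48 + 4 + 8 + 16 + 6 + 3 + 32 + 48 + 12 + 16 = 193 thirty-second notes.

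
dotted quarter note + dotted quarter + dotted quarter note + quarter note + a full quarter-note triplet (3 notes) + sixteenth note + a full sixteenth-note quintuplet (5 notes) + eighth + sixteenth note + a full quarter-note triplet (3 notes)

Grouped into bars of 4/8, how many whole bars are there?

One bar of 4/8 = 8 sixteenth notes.
Each duration in sixteenth notes: dotted quarter note = 6; dotted quarter = 6; dotted quarter note = 6; quarter note = 4; a full quarter-note triplet (3 notes) (three triplet quarters span one half) = 8; sixteenth note = 1; a full sixteenth-note quintuplet (5 notes) (five quintuplet sixteenths span one quarter) = 4; eighth = 2; sixteenth note = 1; a full quarter-note triplet (3 notes) (three triplet quarters span one half) = 8.
Altogether 6 + 6 + 6 + 4 + 8 + 1 + 4 + 2 + 1 + 8 = 46.
46 ÷ 8 = 5 complete bars with 6 left over.

5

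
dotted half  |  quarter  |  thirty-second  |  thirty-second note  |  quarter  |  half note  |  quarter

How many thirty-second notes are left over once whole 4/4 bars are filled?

One bar of 4/4 = 32 thirty-second notes.
Each duration in thirty-second notes: dotted half = 24; quarter = 8; thirty-second = 1; thirty-second note = 1; quarter = 8; half note = 16; quarter = 8.
Sum: 24 + 8 + 1 + 1 + 8 + 16 + 8 = 66.
66 ÷ 32 = 2 complete bars with 2 thirty-second notes remaining.

2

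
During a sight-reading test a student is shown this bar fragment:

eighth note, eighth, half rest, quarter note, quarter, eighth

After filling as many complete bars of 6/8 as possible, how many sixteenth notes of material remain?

10

One bar of 6/8 = 6 eighth notes.
In eighth notes: eighth note = 1; eighth = 1; half rest = 4; quarter note = 2; quarter = 2; eighth = 1.
Sum: 1 + 1 + 4 + 2 + 2 + 1 = 11.
11 ÷ 6 = 1 complete bar with 5 eighth notes remaining = 10 sixteenth notes.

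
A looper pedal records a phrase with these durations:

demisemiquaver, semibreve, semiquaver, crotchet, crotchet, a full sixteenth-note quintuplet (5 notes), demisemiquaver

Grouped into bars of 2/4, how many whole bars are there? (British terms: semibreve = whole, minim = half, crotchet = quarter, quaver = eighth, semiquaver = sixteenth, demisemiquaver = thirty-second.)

One bar of 2/4 = 16 thirty-second notes.
Each duration in thirty-second notes: demisemiquaver = 1; semibreve = 32; semiquaver = 2; crotchet = 8; crotchet = 8; a full sixteenth-note quintuplet (5 notes) (five quintuplet sixteenths span one quarter) = 8; demisemiquaver = 1.
Total: 1 + 32 + 2 + 8 + 8 + 8 + 1 = 60.
60 ÷ 16 = 3 complete bars with 12 left over.

3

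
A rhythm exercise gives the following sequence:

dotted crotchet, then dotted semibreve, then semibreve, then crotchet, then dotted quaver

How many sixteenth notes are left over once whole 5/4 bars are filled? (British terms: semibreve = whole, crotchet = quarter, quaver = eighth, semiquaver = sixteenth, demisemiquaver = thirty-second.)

One bar of 5/4 = 20 sixteenth notes.
Express everything in sixteenth notes: dotted crotchet = 6; dotted semibreve = 24; semibreve = 16; crotchet = 4; dotted quaver = 3.
Adding: 6 + 24 + 16 + 4 + 3 = 53.
53 ÷ 20 = 2 complete bars with 13 sixteenth notes remaining.

13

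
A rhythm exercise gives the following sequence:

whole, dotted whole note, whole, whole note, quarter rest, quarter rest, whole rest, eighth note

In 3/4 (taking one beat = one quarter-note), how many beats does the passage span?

24.5

One quarter-note beat = 2 eighth notes.
Each duration in eighth notes: whole = 8; dotted whole note = 12; whole = 8; whole note = 8; quarter rest = 2; quarter rest = 2; whole rest = 8; eighth note = 1.
Altogether 8 + 12 + 8 + 8 + 2 + 2 + 8 + 1 = 49.
49 ÷ 2 = 24.5 beats.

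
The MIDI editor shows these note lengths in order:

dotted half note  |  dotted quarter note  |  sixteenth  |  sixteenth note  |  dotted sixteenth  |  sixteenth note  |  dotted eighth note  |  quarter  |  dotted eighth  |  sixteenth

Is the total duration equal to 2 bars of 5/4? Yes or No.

One bar of 5/4 = 40 thirty-second notes, so 2 bars = 80.
In thirty-second notes: dotted half note = 24; dotted quarter note = 12; sixteenth = 2; sixteenth note = 2; dotted sixteenth = 3; sixteenth note = 2; dotted eighth note = 6; quarter = 8; dotted eighth = 6; sixteenth = 2.
Sum: 24 + 12 + 2 + 2 + 3 + 2 + 6 + 8 + 6 + 2 = 67.
67 falls short of 80, so the answer is No.

No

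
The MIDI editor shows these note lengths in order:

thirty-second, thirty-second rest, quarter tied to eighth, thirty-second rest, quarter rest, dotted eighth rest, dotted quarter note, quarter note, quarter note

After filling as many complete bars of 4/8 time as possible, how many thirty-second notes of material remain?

9

One bar of 4/8 = 16 thirty-second notes.
Each duration in thirty-second notes: thirty-second = 1; thirty-second rest = 1; quarter tied to eighth (quarter + eighth) = 12; thirty-second rest = 1; quarter rest = 8; dotted eighth rest = 6; dotted quarter note = 12; quarter note = 8; quarter note = 8.
Total: 1 + 1 + 12 + 1 + 8 + 6 + 12 + 8 + 8 = 57.
57 ÷ 16 = 3 complete bars with 9 thirty-second notes remaining.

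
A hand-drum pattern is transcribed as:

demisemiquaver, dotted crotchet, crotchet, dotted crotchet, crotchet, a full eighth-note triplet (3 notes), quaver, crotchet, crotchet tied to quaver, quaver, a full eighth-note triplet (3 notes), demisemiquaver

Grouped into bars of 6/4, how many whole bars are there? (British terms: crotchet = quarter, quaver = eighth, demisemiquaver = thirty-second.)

1

One bar of 6/4 = 48 thirty-second notes.
Working in thirty-second notes: demisemiquaver = 1; dotted crotchet = 12; crotchet = 8; dotted crotchet = 12; crotchet = 8; a full eighth-note triplet (3 notes) (three triplet eighths span one quarter) = 8; quaver = 4; crotchet = 8; crotchet tied to quaver (crotchet + quaver) = 12; quaver = 4; a full eighth-note triplet (3 notes) (three triplet eighths span one quarter) = 8; demisemiquaver = 1.
Sum: 1 + 12 + 8 + 12 + 8 + 8 + 4 + 8 + 12 + 4 + 8 + 1 = 86.
86 ÷ 48 = 1 complete bar with 38 left over.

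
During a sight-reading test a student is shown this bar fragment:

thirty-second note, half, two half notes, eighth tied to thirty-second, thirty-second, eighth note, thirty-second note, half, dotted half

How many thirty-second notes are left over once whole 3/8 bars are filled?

One bar of 3/8 = 12 thirty-second notes.
Express everything in thirty-second notes: thirty-second note = 1; half = 16; half note = 16; half note = 16; eighth tied to thirty-second (eighth + thirty-second) = 5; thirty-second = 1; eighth note = 4; thirty-second note = 1; half = 16; dotted half = 24.
Sum: 1 + 16 + 16 + 16 + 5 + 1 + 4 + 1 + 16 + 24 = 100.
100 ÷ 12 = 8 complete bars with 4 thirty-second notes remaining.

4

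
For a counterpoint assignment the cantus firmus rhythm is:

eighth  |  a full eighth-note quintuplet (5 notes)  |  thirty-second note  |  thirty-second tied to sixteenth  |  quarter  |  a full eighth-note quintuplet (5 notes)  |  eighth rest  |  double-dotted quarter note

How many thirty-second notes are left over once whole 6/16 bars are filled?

One bar of 6/16 = 12 thirty-second notes.
Working in thirty-second notes: eighth = 4; a full eighth-note quintuplet (5 notes) (five quintuplet eighths span one half) = 16; thirty-second note = 1; thirty-second tied to sixteenth (thirty-second + sixteenth) = 3; quarter = 8; a full eighth-note quintuplet (5 notes) (five quintuplet eighths span one half) = 16; eighth rest = 4; double-dotted quarter note = 14.
Adding: 4 + 16 + 1 + 3 + 8 + 16 + 4 + 14 = 66.
66 ÷ 12 = 5 complete bars with 6 thirty-second notes remaining.

6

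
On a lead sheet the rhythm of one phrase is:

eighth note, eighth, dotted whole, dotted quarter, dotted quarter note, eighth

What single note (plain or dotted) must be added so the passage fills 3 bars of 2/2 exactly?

dotted quarter note

3 bars of 2/2 = 24 eighth notes.
In eighth notes: eighth note = 1; eighth = 1; dotted whole = 12; dotted quarter = 3; dotted quarter note = 3; eighth = 1.
Total: 1 + 1 + 12 + 3 + 3 + 1 = 21.
Remaining: 24 − 21 = 3 eighth notes, which is a dotted quarter note.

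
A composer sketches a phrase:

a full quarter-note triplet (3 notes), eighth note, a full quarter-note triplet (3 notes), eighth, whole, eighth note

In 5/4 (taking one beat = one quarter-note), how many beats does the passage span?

9.5

One quarter-note beat = 2 eighth notes.
Working in eighth notes: a full quarter-note triplet (3 notes) (three triplet quarters span one half) = 4; eighth note = 1; a full quarter-note triplet (3 notes) (three triplet quarters span one half) = 4; eighth = 1; whole = 8; eighth note = 1.
Adding: 4 + 1 + 4 + 1 + 8 + 1 = 19.
19 ÷ 2 = 9.5 beats.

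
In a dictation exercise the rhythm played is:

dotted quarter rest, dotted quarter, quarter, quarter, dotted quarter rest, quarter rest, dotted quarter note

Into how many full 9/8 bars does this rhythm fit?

2

One bar of 9/8 = 9 eighth notes.
Working in eighth notes: dotted quarter rest = 3; dotted quarter = 3; quarter = 2; quarter = 2; dotted quarter rest = 3; quarter rest = 2; dotted quarter note = 3.
Adding: 3 + 3 + 2 + 2 + 3 + 2 + 3 = 18.
18 ÷ 9 = 2 complete bars with 0 left over.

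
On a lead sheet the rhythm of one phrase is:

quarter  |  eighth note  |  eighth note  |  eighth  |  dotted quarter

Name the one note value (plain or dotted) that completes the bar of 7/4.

dotted half note

The bar of 7/4 = 14 eighth notes.
Express everything in eighth notes: quarter = 2; eighth note = 1; eighth note = 1; eighth = 1; dotted quarter = 3.
Sum: 2 + 1 + 1 + 1 + 3 = 8.
Remaining: 14 − 8 = 6 eighth notes, which is a dotted half note.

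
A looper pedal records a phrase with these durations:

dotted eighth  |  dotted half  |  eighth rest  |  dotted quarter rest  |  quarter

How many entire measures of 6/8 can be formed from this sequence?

One bar of 6/8 = 12 sixteenth notes.
Each duration in sixteenth notes: dotted eighth = 3; dotted half = 12; eighth rest = 2; dotted quarter rest = 6; quarter = 4.
Sum: 3 + 12 + 2 + 6 + 4 = 27.
27 ÷ 12 = 2 complete bars with 3 left over.

2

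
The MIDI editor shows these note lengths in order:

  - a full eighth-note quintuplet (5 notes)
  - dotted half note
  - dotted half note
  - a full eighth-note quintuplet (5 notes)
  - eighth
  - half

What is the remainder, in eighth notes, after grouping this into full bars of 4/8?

One bar of 4/8 = 4 eighth notes.
Convert each value to eighth notes: a full eighth-note quintuplet (5 notes) (five quintuplet eighths span one half) = 4; dotted half note = 6; dotted half note = 6; a full eighth-note quintuplet (5 notes) (five quintuplet eighths span one half) = 4; eighth = 1; half = 4.
Sum: 4 + 6 + 6 + 4 + 1 + 4 = 25.
25 ÷ 4 = 6 complete bars with 1 eighth note remaining.

1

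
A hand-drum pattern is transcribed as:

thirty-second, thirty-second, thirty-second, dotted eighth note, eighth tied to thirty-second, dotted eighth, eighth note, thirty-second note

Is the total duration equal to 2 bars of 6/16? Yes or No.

One bar of 6/16 = 12 thirty-second notes, so 2 bars = 24.
Each duration in thirty-second notes: thirty-second = 1; thirty-second = 1; thirty-second = 1; dotted eighth note = 6; eighth tied to thirty-second (eighth + thirty-second) = 5; dotted eighth = 6; eighth note = 4; thirty-second note = 1.
Adding: 1 + 1 + 1 + 6 + 5 + 6 + 4 + 1 = 25.
25 exceeds 24, so the answer is No.

No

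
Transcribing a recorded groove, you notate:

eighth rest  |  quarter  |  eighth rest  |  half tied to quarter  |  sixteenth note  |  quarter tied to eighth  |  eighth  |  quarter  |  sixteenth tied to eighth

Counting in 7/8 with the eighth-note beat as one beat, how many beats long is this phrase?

One eighth-note beat = 2 sixteenth notes.
Working in sixteenth notes: eighth rest = 2; quarter = 4; eighth rest = 2; half tied to quarter (half + quarter) = 12; sixteenth note = 1; quarter tied to eighth (quarter + eighth) = 6; eighth = 2; quarter = 4; sixteenth tied to eighth (sixteenth + eighth) = 3.
Adding: 2 + 4 + 2 + 12 + 1 + 6 + 2 + 4 + 3 = 36.
36 ÷ 2 = 18 beats.

18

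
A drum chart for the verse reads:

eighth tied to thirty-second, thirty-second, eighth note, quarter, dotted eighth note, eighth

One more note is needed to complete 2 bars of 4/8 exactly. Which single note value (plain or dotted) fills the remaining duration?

2 bars of 4/8 = 32 thirty-second notes.
Convert each value to thirty-second notes: eighth tied to thirty-second (eighth + thirty-second) = 5; thirty-second = 1; eighth note = 4; quarter = 8; dotted eighth note = 6; eighth = 4.
Adding: 5 + 1 + 4 + 8 + 6 + 4 = 28.
Remaining: 32 − 28 = 4 thirty-second notes, which is a eighth note.

eighth note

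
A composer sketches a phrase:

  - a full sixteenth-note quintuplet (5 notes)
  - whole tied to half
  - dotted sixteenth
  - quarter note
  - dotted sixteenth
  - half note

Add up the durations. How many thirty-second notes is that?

Each duration in thirty-second notes: a full sixteenth-note quintuplet (5 notes) (five quintuplet sixteenths span one quarter) = 8; whole tied to half (whole + half) = 48; dotted sixteenth = 3; quarter note = 8; dotted sixteenth = 3; half note = 16.
Total: 8 + 48 + 3 + 8 + 3 + 16 = 86 thirty-second notes.

86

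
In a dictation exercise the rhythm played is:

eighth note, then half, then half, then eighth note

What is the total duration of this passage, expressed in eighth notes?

In eighth notes: eighth note = 1; half = 4; half = 4; eighth note = 1.
Altogether 1 + 4 + 4 + 1 = 10 eighth notes.

10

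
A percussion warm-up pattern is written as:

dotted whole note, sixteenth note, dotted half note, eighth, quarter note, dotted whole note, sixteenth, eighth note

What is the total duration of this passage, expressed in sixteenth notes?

Each duration in sixteenth notes: dotted whole note = 24; sixteenth note = 1; dotted half note = 12; eighth = 2; quarter note = 4; dotted whole note = 24; sixteenth = 1; eighth note = 2.
Adding: 24 + 1 + 12 + 2 + 4 + 24 + 1 + 2 = 70 sixteenth notes.

70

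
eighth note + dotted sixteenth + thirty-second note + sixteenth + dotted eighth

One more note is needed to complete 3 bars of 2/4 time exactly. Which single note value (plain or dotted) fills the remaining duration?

whole note

3 bars of 2/4 = 48 thirty-second notes.
Express everything in thirty-second notes: eighth note = 4; dotted sixteenth = 3; thirty-second note = 1; sixteenth = 2; dotted eighth = 6.
Altogether 4 + 3 + 1 + 2 + 6 = 16.
Remaining: 48 − 16 = 32 thirty-second notes, which is a whole note.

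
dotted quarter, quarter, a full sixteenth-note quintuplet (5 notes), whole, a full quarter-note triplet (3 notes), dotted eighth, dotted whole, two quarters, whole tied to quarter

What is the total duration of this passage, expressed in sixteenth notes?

In sixteenth notes: dotted quarter = 6; quarter = 4; a full sixteenth-note quintuplet (5 notes) (five quintuplet sixteenths span one quarter) = 4; whole = 16; a full quarter-note triplet (3 notes) (three triplet quarters span one half) = 8; dotted eighth = 3; dotted whole = 24; quarter = 4; quarter = 4; whole tied to quarter (whole + quarter) = 20.
Sum: 6 + 4 + 4 + 16 + 8 + 3 + 24 + 4 + 4 + 20 = 93 sixteenth notes.

93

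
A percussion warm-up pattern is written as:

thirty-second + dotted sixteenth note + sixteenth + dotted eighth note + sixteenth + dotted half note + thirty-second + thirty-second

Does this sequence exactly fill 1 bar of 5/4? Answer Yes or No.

Yes

One bar of 5/4 = 40 thirty-second notes.
Each duration in thirty-second notes: thirty-second = 1; dotted sixteenth note = 3; sixteenth = 2; dotted eighth note = 6; sixteenth = 2; dotted half note = 24; thirty-second = 1; thirty-second = 1.
Altogether 1 + 3 + 2 + 6 + 2 + 24 + 1 + 1 = 40.
40 equals 40, so the answer is Yes.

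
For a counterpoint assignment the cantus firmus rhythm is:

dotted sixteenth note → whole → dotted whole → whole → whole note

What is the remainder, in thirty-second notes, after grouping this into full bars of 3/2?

3

One bar of 3/2 = 48 thirty-second notes.
Convert each value to thirty-second notes: dotted sixteenth note = 3; whole = 32; dotted whole = 48; whole = 32; whole note = 32.
Adding: 3 + 32 + 48 + 32 + 32 = 147.
147 ÷ 48 = 3 complete bars with 3 thirty-second notes remaining.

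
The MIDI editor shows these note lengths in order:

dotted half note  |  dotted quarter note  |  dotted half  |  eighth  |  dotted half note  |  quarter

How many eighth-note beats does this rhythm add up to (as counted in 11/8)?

24

One eighth-note beat = 2 sixteenth notes.
Express everything in sixteenth notes: dotted half note = 12; dotted quarter note = 6; dotted half = 12; eighth = 2; dotted half note = 12; quarter = 4.
Altogether 12 + 6 + 12 + 2 + 12 + 4 = 48.
48 ÷ 2 = 24 beats.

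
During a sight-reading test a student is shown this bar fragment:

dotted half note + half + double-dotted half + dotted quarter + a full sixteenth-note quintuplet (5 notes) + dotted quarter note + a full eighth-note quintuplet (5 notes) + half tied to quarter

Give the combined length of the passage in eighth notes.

Express everything in eighth notes: dotted half note = 6; half = 4; double-dotted half = 7; dotted quarter = 3; a full sixteenth-note quintuplet (5 notes) (five quintuplet sixteenths span one quarter) = 2; dotted quarter note = 3; a full eighth-note quintuplet (5 notes) (five quintuplet eighths span one half) = 4; half tied to quarter (half + quarter) = 6.
Adding: 6 + 4 + 7 + 3 + 2 + 3 + 4 + 6 = 35 eighth notes.

35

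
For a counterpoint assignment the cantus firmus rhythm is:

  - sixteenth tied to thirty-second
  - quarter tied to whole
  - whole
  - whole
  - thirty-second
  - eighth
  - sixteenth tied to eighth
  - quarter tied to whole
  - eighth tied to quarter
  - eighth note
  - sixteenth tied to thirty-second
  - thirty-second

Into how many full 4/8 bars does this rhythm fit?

11

One bar of 4/8 = 16 thirty-second notes.
In thirty-second notes: sixteenth tied to thirty-second (sixteenth + thirty-second) = 3; quarter tied to whole (quarter + whole) = 40; whole = 32; whole = 32; thirty-second = 1; eighth = 4; sixteenth tied to eighth (sixteenth + eighth) = 6; quarter tied to whole (quarter + whole) = 40; eighth tied to quarter (eighth + quarter) = 12; eighth note = 4; sixteenth tied to thirty-second (sixteenth + thirty-second) = 3; thirty-second = 1.
Sum: 3 + 40 + 32 + 32 + 1 + 4 + 6 + 40 + 12 + 4 + 3 + 1 = 178.
178 ÷ 16 = 11 complete bars with 2 left over.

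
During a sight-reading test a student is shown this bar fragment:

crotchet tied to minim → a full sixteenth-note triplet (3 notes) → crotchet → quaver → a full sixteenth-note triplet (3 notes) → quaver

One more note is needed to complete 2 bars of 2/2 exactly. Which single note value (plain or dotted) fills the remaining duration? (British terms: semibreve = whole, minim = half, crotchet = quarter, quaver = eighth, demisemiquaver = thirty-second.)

half note

2 bars of 2/2 = 16 eighth notes.
In eighth notes: crotchet tied to minim (crotchet + minim) = 6; a full sixteenth-note triplet (3 notes) (three triplet sixteenths span one eighth) = 1; crotchet = 2; quaver = 1; a full sixteenth-note triplet (3 notes) (three triplet sixteenths span one eighth) = 1; quaver = 1.
Total: 6 + 1 + 2 + 1 + 1 + 1 = 12.
Remaining: 16 − 12 = 4 eighth notes, which is a half note.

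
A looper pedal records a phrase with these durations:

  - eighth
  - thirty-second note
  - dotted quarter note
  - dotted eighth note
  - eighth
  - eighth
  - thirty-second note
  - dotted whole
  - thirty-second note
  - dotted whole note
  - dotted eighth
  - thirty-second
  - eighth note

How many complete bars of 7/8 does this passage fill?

One bar of 7/8 = 28 thirty-second notes.
Working in thirty-second notes: eighth = 4; thirty-second note = 1; dotted quarter note = 12; dotted eighth note = 6; eighth = 4; eighth = 4; thirty-second note = 1; dotted whole = 48; thirty-second note = 1; dotted whole note = 48; dotted eighth = 6; thirty-second = 1; eighth note = 4.
Sum: 4 + 1 + 12 + 6 + 4 + 4 + 1 + 48 + 1 + 48 + 6 + 1 + 4 = 140.
140 ÷ 28 = 5 complete bars with 0 left over.

5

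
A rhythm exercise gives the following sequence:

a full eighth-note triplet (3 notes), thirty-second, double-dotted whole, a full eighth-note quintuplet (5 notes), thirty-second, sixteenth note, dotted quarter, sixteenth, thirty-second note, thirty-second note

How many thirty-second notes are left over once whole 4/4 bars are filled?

One bar of 4/4 = 32 thirty-second notes.
Each duration in thirty-second notes: a full eighth-note triplet (3 notes) (three triplet eighths span one quarter) = 8; thirty-second = 1; double-dotted whole = 56; a full eighth-note quintuplet (5 notes) (five quintuplet eighths span one half) = 16; thirty-second = 1; sixteenth note = 2; dotted quarter = 12; sixteenth = 2; thirty-second note = 1; thirty-second note = 1.
Altogether 8 + 1 + 56 + 16 + 1 + 2 + 12 + 2 + 1 + 1 = 100.
100 ÷ 32 = 3 complete bars with 4 thirty-second notes remaining.

4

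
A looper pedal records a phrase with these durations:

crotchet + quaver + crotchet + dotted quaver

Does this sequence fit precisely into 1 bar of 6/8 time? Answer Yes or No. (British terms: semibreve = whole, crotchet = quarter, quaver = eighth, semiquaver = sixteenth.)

One bar of 6/8 = 12 sixteenth notes.
In sixteenth notes: crotchet = 4; quaver = 2; crotchet = 4; dotted quaver = 3.
Adding: 4 + 2 + 4 + 3 = 13.
13 exceeds 12, so the answer is No.

No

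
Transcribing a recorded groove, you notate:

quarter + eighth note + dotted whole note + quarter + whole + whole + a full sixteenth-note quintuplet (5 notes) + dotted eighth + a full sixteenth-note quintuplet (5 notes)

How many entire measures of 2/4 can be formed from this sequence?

9

One bar of 2/4 = 8 sixteenth notes.
Working in sixteenth notes: quarter = 4; eighth note = 2; dotted whole note = 24; quarter = 4; whole = 16; whole = 16; a full sixteenth-note quintuplet (5 notes) (five quintuplet sixteenths span one quarter) = 4; dotted eighth = 3; a full sixteenth-note quintuplet (5 notes) (five quintuplet sixteenths span one quarter) = 4.
Total: 4 + 2 + 24 + 4 + 16 + 16 + 4 + 3 + 4 = 77.
77 ÷ 8 = 9 complete bars with 5 left over.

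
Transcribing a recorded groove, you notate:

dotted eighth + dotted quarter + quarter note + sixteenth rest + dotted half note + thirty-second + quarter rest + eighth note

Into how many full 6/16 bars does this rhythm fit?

5

One bar of 6/16 = 12 thirty-second notes.
Convert each value to thirty-second notes: dotted eighth = 6; dotted quarter = 12; quarter note = 8; sixteenth rest = 2; dotted half note = 24; thirty-second = 1; quarter rest = 8; eighth note = 4.
Sum: 6 + 12 + 8 + 2 + 24 + 1 + 8 + 4 = 65.
65 ÷ 12 = 5 complete bars with 5 left over.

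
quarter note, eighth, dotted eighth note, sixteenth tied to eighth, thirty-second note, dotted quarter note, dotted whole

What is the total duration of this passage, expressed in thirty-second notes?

In thirty-second notes: quarter note = 8; eighth = 4; dotted eighth note = 6; sixteenth tied to eighth (sixteenth + eighth) = 6; thirty-second note = 1; dotted quarter note = 12; dotted whole = 48.
Total: 8 + 4 + 6 + 6 + 1 + 12 + 48 = 85 thirty-second notes.

85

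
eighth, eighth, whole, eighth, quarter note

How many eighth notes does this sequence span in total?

13

Working in eighth notes: eighth = 1; eighth = 1; whole = 8; eighth = 1; quarter note = 2.
Adding: 1 + 1 + 8 + 1 + 2 = 13 eighth notes.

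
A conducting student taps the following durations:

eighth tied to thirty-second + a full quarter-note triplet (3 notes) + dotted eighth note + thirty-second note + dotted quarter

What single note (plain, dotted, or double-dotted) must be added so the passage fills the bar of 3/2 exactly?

quarter note

The bar of 3/2 = 48 thirty-second notes.
Working in thirty-second notes: eighth tied to thirty-second (eighth + thirty-second) = 5; a full quarter-note triplet (3 notes) (three triplet quarters span one half) = 16; dotted eighth note = 6; thirty-second note = 1; dotted quarter = 12.
Adding: 5 + 16 + 6 + 1 + 12 = 40.
Remaining: 48 − 40 = 8 thirty-second notes, which is a quarter note.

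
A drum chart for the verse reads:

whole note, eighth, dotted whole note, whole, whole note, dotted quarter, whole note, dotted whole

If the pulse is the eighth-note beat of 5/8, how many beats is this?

One eighth-note beat = 2 sixteenth notes.
Convert each value to sixteenth notes: whole note = 16; eighth = 2; dotted whole note = 24; whole = 16; whole note = 16; dotted quarter = 6; whole note = 16; dotted whole = 24.
Adding: 16 + 2 + 24 + 16 + 16 + 6 + 16 + 24 = 120.
120 ÷ 2 = 60 beats.

60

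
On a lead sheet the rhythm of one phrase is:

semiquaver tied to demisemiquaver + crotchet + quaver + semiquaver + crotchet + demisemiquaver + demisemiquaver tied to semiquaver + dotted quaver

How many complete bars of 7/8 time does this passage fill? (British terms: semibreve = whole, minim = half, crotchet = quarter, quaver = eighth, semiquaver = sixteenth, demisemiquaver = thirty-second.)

1

One bar of 7/8 = 28 thirty-second notes.
In thirty-second notes: semiquaver tied to demisemiquaver (semiquaver + demisemiquaver) = 3; crotchet = 8; quaver = 4; semiquaver = 2; crotchet = 8; demisemiquaver = 1; demisemiquaver tied to semiquaver (demisemiquaver + semiquaver) = 3; dotted quaver = 6.
Total: 3 + 8 + 4 + 2 + 8 + 1 + 3 + 6 = 35.
35 ÷ 28 = 1 complete bar with 7 left over.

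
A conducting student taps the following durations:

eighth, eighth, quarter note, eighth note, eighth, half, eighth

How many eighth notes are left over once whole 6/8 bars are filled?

One bar of 6/8 = 6 eighth notes.
Working in eighth notes: eighth = 1; eighth = 1; quarter note = 2; eighth note = 1; eighth = 1; half = 4; eighth = 1.
Adding: 1 + 1 + 2 + 1 + 1 + 4 + 1 = 11.
11 ÷ 6 = 1 complete bar with 5 eighth notes remaining.

5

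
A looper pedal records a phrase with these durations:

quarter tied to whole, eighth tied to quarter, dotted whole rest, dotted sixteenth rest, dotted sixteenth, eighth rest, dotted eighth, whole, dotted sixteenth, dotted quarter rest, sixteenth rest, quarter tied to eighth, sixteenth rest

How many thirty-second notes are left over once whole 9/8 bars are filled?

One bar of 9/8 = 36 thirty-second notes.
Each duration in thirty-second notes: quarter tied to whole (quarter + whole) = 40; eighth tied to quarter (eighth + quarter) = 12; dotted whole rest = 48; dotted sixteenth rest = 3; dotted sixteenth = 3; eighth rest = 4; dotted eighth = 6; whole = 32; dotted sixteenth = 3; dotted quarter rest = 12; sixteenth rest = 2; quarter tied to eighth (quarter + eighth) = 12; sixteenth rest = 2.
Total: 40 + 12 + 48 + 3 + 3 + 4 + 6 + 32 + 3 + 12 + 2 + 12 + 2 = 179.
179 ÷ 36 = 4 complete bars with 35 thirty-second notes remaining.

35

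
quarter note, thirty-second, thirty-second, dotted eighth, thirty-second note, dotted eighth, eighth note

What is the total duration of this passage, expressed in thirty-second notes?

27

Convert each value to thirty-second notes: quarter note = 8; thirty-second = 1; thirty-second = 1; dotted eighth = 6; thirty-second note = 1; dotted eighth = 6; eighth note = 4.
Adding: 8 + 1 + 1 + 6 + 1 + 6 + 4 = 27 thirty-second notes.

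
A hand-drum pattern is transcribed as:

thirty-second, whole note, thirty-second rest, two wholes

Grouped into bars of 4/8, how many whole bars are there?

6

One bar of 4/8 = 16 thirty-second notes.
Each duration in thirty-second notes: thirty-second = 1; whole note = 32; thirty-second rest = 1; whole = 32; whole = 32.
Sum: 1 + 32 + 1 + 32 + 32 = 98.
98 ÷ 16 = 6 complete bars with 2 left over.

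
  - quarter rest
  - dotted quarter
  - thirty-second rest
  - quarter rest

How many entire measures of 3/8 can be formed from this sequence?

One bar of 3/8 = 12 thirty-second notes.
Express everything in thirty-second notes: quarter rest = 8; dotted quarter = 12; thirty-second rest = 1; quarter rest = 8.
Total: 8 + 12 + 1 + 8 = 29.
29 ÷ 12 = 2 complete bars with 5 left over.

2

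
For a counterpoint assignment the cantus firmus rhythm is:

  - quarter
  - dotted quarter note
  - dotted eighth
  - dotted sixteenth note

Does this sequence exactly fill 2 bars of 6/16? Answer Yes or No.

No

One bar of 6/16 = 12 thirty-second notes, so 2 bars = 24.
Convert each value to thirty-second notes: quarter = 8; dotted quarter note = 12; dotted eighth = 6; dotted sixteenth note = 3.
Sum: 8 + 12 + 6 + 3 = 29.
29 exceeds 24, so the answer is No.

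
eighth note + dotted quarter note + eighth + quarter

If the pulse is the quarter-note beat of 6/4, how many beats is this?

One quarter-note beat = 2 eighth notes.
In eighth notes: eighth note = 1; dotted quarter note = 3; eighth = 1; quarter = 2.
Altogether 1 + 3 + 1 + 2 = 7.
7 ÷ 2 = 3.5 beats.

3.5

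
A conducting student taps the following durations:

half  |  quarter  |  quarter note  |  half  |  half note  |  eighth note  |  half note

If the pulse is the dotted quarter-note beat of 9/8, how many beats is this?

7

One dotted quarter-note beat = 3 eighth notes.
Each duration in eighth notes: half = 4; quarter = 2; quarter note = 2; half = 4; half note = 4; eighth note = 1; half note = 4.
Adding: 4 + 2 + 2 + 4 + 4 + 1 + 4 = 21.
21 ÷ 3 = 7 beats.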